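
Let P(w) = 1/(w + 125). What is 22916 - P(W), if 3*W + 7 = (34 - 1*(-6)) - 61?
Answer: 7951849/347 ≈ 22916.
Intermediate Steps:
W = -28/3 (W = -7/3 + ((34 - 1*(-6)) - 61)/3 = -7/3 + ((34 + 6) - 61)/3 = -7/3 + (40 - 61)/3 = -7/3 + (1/3)*(-21) = -7/3 - 7 = -28/3 ≈ -9.3333)
P(w) = 1/(125 + w)
22916 - P(W) = 22916 - 1/(125 - 28/3) = 22916 - 1/347/3 = 22916 - 1*3/347 = 22916 - 3/347 = 7951849/347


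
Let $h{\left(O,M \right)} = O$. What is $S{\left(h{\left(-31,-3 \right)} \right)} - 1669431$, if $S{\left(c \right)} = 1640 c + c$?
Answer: $-1720302$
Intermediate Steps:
$S{\left(c \right)} = 1641 c$
$S{\left(h{\left(-31,-3 \right)} \right)} - 1669431 = 1641 \left(-31\right) - 1669431 = -50871 - 1669431 = -1720302$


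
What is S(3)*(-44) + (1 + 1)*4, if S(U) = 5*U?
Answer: -652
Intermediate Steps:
S(3)*(-44) + (1 + 1)*4 = (5*3)*(-44) + (1 + 1)*4 = 15*(-44) + 2*4 = -660 + 8 = -652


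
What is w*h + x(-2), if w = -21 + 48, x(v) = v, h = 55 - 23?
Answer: 862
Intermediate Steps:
h = 32
w = 27
w*h + x(-2) = 27*32 - 2 = 864 - 2 = 862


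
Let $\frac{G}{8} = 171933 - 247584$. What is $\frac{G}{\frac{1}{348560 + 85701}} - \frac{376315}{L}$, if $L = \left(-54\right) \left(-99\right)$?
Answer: $- \frac{1405026264841963}{5346} \approx -2.6282 \cdot 10^{11}$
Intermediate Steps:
$L = 5346$
$G = -605208$ ($G = 8 \left(171933 - 247584\right) = 8 \left(-75651\right) = -605208$)
$\frac{G}{\frac{1}{348560 + 85701}} - \frac{376315}{L} = - \frac{605208}{\frac{1}{348560 + 85701}} - \frac{376315}{5346} = - \frac{605208}{\frac{1}{434261}} - \frac{376315}{5346} = - 605208 \frac{1}{\frac{1}{434261}} - \frac{376315}{5346} = \left(-605208\right) 434261 - \frac{376315}{5346} = -262818231288 - \frac{376315}{5346} = - \frac{1405026264841963}{5346}$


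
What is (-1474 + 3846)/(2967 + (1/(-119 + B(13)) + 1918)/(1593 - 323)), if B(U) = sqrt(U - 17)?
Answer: 160870812513220440/201326582036444657 + 6024880*I/201326582036444657 ≈ 0.79905 + 2.9926e-11*I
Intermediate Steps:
B(U) = sqrt(-17 + U)
(-1474 + 3846)/(2967 + (1/(-119 + B(13)) + 1918)/(1593 - 323)) = (-1474 + 3846)/(2967 + (1/(-119 + sqrt(-17 + 13)) + 1918)/(1593 - 323)) = 2372/(2967 + (1/(-119 + sqrt(-4)) + 1918)/1270) = 2372/(2967 + (1/(-119 + 2*I) + 1918)*(1/1270)) = 2372/(2967 + ((-119 - 2*I)/14165 + 1918)*(1/1270)) = 2372/(2967 + (1918 + (-119 - 2*I)/14165)*(1/1270)) = 2372/(2967 + (959/635 + (-119 - 2*I)/17989550)) = 2372/(1885004/635 + (-119 - 2*I)/17989550)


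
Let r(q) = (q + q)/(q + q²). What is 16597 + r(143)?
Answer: 1194985/72 ≈ 16597.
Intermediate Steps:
r(q) = 2*q/(q + q²) (r(q) = (2*q)/(q + q²) = 2*q/(q + q²))
16597 + r(143) = 16597 + 2/(1 + 143) = 16597 + 2/144 = 16597 + 2*(1/144) = 16597 + 1/72 = 1194985/72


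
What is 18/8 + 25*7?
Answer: 709/4 ≈ 177.25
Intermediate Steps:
18/8 + 25*7 = 18*(⅛) + 175 = 9/4 + 175 = 709/4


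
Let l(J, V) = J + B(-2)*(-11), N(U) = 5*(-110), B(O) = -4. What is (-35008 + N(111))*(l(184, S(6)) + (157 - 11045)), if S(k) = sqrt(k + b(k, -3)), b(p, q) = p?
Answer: 379048280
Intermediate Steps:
N(U) = -550
S(k) = sqrt(2)*sqrt(k) (S(k) = sqrt(k + k) = sqrt(2*k) = sqrt(2)*sqrt(k))
l(J, V) = 44 + J (l(J, V) = J - 4*(-11) = J + 44 = 44 + J)
(-35008 + N(111))*(l(184, S(6)) + (157 - 11045)) = (-35008 - 550)*((44 + 184) + (157 - 11045)) = -35558*(228 - 10888) = -35558*(-10660) = 379048280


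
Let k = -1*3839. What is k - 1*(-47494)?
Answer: 43655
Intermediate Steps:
k = -3839
k - 1*(-47494) = -3839 - 1*(-47494) = -3839 + 47494 = 43655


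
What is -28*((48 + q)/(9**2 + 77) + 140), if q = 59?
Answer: -311178/79 ≈ -3939.0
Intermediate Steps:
-28*((48 + q)/(9**2 + 77) + 140) = -28*((48 + 59)/(9**2 + 77) + 140) = -28*(107/(81 + 77) + 140) = -28*(107/158 + 140) = -28*22227/158 = -311178/79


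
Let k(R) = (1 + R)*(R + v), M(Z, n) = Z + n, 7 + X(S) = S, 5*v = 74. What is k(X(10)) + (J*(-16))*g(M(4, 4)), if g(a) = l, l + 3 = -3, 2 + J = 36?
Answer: 16676/5 ≈ 3335.2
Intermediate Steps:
v = 74/5 (v = (1/5)*74 = 74/5 ≈ 14.800)
X(S) = -7 + S
J = 34 (J = -2 + 36 = 34)
l = -6 (l = -3 - 3 = -6)
k(R) = (1 + R)*(74/5 + R) (k(R) = (1 + R)*(R + 74/5) = (1 + R)*(74/5 + R))
g(a) = -6
k(X(10)) + (J*(-16))*g(M(4, 4)) = (74/5 + (-7 + 10)**2 + 79*(-7 + 10)/5) + (34*(-16))*(-6) = (74/5 + 3**2 + (79/5)*3) - 544*(-6) = (74/5 + 9 + 237/5) + 3264 = 356/5 + 3264 = 16676/5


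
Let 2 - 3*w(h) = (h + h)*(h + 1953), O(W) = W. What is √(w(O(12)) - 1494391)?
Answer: I*√13590993/3 ≈ 1228.9*I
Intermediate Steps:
w(h) = ⅔ - 2*h*(1953 + h)/3 (w(h) = ⅔ - (h + h)*(h + 1953)/3 = ⅔ - 2*h*(1953 + h)/3)
√(w(O(12)) - 1494391) = √((⅔ - 1302*12 - ⅔*12²) - 1494391) = √((⅔ - 15624 - ⅔*144) - 1494391) = √((⅔ - 15624 - 96) - 1494391) = √(-47158/3 - 1494391) = √(-4530331/3) = I*√13590993/3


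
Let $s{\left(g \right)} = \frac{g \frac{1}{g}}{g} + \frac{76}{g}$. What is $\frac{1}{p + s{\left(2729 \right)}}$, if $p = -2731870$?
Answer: $- \frac{2729}{7455273153} \approx -3.6605 \cdot 10^{-7}$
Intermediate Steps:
$s{\left(g \right)} = \frac{77}{g}$ ($s{\left(g \right)} = 1 \frac{1}{g} + \frac{76}{g} = \frac{1}{g} + \frac{76}{g} = \frac{77}{g}$)
$\frac{1}{p + s{\left(2729 \right)}} = \frac{1}{-2731870 + \frac{77}{2729}} = \frac{1}{- \frac{7455273153}{2729}} = - \frac{2729}{7455273153}$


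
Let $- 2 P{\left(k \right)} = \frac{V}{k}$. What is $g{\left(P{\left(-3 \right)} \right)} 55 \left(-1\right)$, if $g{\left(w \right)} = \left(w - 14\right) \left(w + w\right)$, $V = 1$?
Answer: $\frac{4565}{18} \approx 253.61$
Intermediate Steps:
$P{\left(k \right)} = - \frac{1}{2 k}$ ($P{\left(k \right)} = - \frac{1 \frac{1}{k}}{2} = - \frac{1}{2 k}$)
$g{\left(w \right)} = 2 w \left(-14 + w\right)$ ($g{\left(w \right)} = \left(-14 + w\right) 2 w = 2 w \left(-14 + w\right)$)
$g{\left(P{\left(-3 \right)} \right)} 55 \left(-1\right) = 2 \left(- \frac{1}{2 \left(-3\right)}\right) \left(-14 - \frac{1}{2 \left(-3\right)}\right) 55 \left(-1\right) = 2 \left(\left(- \frac{1}{2}\right) \left(- \frac{1}{3}\right)\right) \left(-14 - - \frac{1}{6}\right) \left(-55\right) = 2 \cdot \frac{1}{6} \left(-14 + \frac{1}{6}\right) \left(-55\right) = 2 \cdot \frac{1}{6} \left(- \frac{83}{6}\right) \left(-55\right) = \left(- \frac{83}{18}\right) \left(-55\right) = \frac{4565}{18}$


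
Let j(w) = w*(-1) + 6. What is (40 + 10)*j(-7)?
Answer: 650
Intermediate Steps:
j(w) = 6 - w (j(w) = -w + 6 = 6 - w)
(40 + 10)*j(-7) = (40 + 10)*(6 - 1*(-7)) = 50*(6 + 7) = 50*13 = 650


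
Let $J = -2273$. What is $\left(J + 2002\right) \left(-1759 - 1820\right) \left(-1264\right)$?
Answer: $-1225964976$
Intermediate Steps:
$\left(J + 2002\right) \left(-1759 - 1820\right) \left(-1264\right) = \left(-2273 + 2002\right) \left(-1759 - 1820\right) \left(-1264\right) = \left(-271\right) \left(-3579\right) \left(-1264\right) = 969909 \left(-1264\right) = -1225964976$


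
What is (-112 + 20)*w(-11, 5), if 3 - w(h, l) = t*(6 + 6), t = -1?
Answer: -1380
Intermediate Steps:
w(h, l) = 15 (w(h, l) = 3 - (-1)*(6 + 6) = 3 - (-1)*12 = 3 - 1*(-12) = 3 + 12 = 15)
(-112 + 20)*w(-11, 5) = (-112 + 20)*15 = -92*15 = -1380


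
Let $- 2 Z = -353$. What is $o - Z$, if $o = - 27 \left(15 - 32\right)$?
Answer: $\frac{565}{2} \approx 282.5$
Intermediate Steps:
$Z = \frac{353}{2}$ ($Z = \left(- \frac{1}{2}\right) \left(-353\right) = \frac{353}{2} \approx 176.5$)
$o = 459$ ($o = \left(-27\right) \left(-17\right) = 459$)
$o - Z = 459 - \frac{353}{2} = \frac{565}{2}$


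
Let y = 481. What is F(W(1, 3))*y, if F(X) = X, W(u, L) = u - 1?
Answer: 0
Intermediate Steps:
W(u, L) = -1 + u
F(W(1, 3))*y = (-1 + 1)*481 = 0*481 = 0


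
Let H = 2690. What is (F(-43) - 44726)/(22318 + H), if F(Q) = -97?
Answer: -14941/8336 ≈ -1.7923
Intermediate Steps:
(F(-43) - 44726)/(22318 + H) = (-97 - 44726)/(22318 + 2690) = -44823/25008 = -44823*1/25008 = -14941/8336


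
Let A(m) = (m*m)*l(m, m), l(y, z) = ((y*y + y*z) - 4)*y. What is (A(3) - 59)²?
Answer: 101761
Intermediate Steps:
l(y, z) = y*(-4 + y² + y*z) (l(y, z) = ((y² + y*z) - 4)*y = (-4 + y² + y*z)*y = y*(-4 + y² + y*z))
A(m) = m³*(-4 + 2*m²) (A(m) = (m*m)*(m*(-4 + m² + m*m)) = m²*(m*(-4 + m² + m²)) = m²*(m*(-4 + 2*m²)) = m³*(-4 + 2*m²))
(A(3) - 59)² = (2*3³*(-2 + 3²) - 59)² = (2*27*(-2 + 9) - 59)² = (2*27*7 - 59)² = (378 - 59)² = 319² = 101761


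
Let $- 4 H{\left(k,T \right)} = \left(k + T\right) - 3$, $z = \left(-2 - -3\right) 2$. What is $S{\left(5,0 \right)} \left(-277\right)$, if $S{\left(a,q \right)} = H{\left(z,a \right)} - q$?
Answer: $277$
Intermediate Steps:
$z = 2$ ($z = \left(-2 + 3\right) 2 = 1 \cdot 2 = 2$)
$H{\left(k,T \right)} = \frac{3}{4} - \frac{T}{4} - \frac{k}{4}$ ($H{\left(k,T \right)} = - \frac{\left(k + T\right) - 3}{4} = - \frac{\left(T + k\right) - 3}{4} = - \frac{-3 + T + k}{4} = \frac{3}{4} - \frac{T}{4} - \frac{k}{4}$)
$S{\left(a,q \right)} = \frac{1}{4} - q - \frac{a}{4}$ ($S{\left(a,q \right)} = \left(\frac{3}{4} - \frac{a}{4} - \frac{1}{2}\right) - q = \left(\frac{1}{4} - \frac{a}{4}\right) - q = \frac{1}{4} - q - \frac{a}{4}$)
$S{\left(5,0 \right)} \left(-277\right) = \left(\frac{1}{4} - 0 - \frac{5}{4}\right) \left(-277\right) = \left(\frac{1}{4} + 0 - \frac{5}{4}\right) \left(-277\right) = \left(-1\right) \left(-277\right) = 277$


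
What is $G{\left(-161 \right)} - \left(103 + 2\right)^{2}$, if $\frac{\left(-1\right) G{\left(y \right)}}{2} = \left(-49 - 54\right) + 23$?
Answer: $-10865$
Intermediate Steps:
$G{\left(y \right)} = 160$ ($G{\left(y \right)} = - 2 \left(\left(-49 - 54\right) + 23\right) = - 2 \left(-103 + 23\right) = \left(-2\right) \left(-80\right) = 160$)
$G{\left(-161 \right)} - \left(103 + 2\right)^{2} = 160 - \left(103 + 2\right)^{2} = 160 - 105^{2} = 160 - 11025 = -10865$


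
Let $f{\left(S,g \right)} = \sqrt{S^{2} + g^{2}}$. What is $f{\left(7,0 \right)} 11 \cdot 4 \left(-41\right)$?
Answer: $-12628$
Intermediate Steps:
$f{\left(7,0 \right)} 11 \cdot 4 \left(-41\right) = \sqrt{7^{2} + 0^{2}} \cdot 11 \cdot 4 \left(-41\right) = \sqrt{49 + 0} \cdot 44 \left(-41\right) = \sqrt{49} \cdot 44 \left(-41\right) = 7 \cdot 44 \left(-41\right) = 308 \left(-41\right) = -12628$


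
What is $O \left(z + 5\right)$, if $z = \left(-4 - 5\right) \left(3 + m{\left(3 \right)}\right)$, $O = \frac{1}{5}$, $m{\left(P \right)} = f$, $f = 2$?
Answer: $-8$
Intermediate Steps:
$m{\left(P \right)} = 2$
$O = \frac{1}{5} \approx 0.2$
$z = -45$ ($z = \left(-4 - 5\right) \left(3 + 2\right) = \left(-9\right) 5 = -45$)
$O \left(z + 5\right) = \frac{-45 + 5}{5} = \frac{1}{5} \left(-40\right) = -8$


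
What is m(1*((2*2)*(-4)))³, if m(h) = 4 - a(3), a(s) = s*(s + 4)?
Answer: -4913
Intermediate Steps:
a(s) = s*(4 + s)
m(h) = -17 (m(h) = 4 - 3*(4 + 3) = 4 - 3*7 = 4 - 1*21 = 4 - 21 = -17)
m(1*((2*2)*(-4)))³ = (-17)³ = -4913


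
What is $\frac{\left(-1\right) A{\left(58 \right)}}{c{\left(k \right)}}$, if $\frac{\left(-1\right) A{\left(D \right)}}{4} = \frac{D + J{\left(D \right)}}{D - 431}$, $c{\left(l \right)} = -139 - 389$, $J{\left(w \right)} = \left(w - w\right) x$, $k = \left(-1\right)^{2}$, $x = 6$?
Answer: $\frac{29}{24618} \approx 0.001178$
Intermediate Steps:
$k = 1$
$J{\left(w \right)} = 0$ ($J{\left(w \right)} = \left(w - w\right) 6 = 0 \cdot 6 = 0$)
$c{\left(l \right)} = -528$ ($c{\left(l \right)} = -139 - 389 = -528$)
$A{\left(D \right)} = - \frac{4 D}{-431 + D}$ ($A{\left(D \right)} = - 4 \frac{D + 0}{D - 431} = - 4 \frac{D}{-431 + D} = - \frac{4 D}{-431 + D}$)
$\frac{\left(-1\right) A{\left(58 \right)}}{c{\left(k \right)}} = \frac{\left(-1\right) \left(\left(-4\right) 58 \frac{1}{-431 + 58}\right)}{-528} = - \frac{\left(-4\right) 58}{-373} \left(- \frac{1}{528}\right) = - \frac{\left(-4\right) 58 \left(-1\right)}{373} \left(- \frac{1}{528}\right) = \left(-1\right) \frac{232}{373} \left(- \frac{1}{528}\right) = \left(- \frac{232}{373}\right) \left(- \frac{1}{528}\right) = \frac{29}{24618}$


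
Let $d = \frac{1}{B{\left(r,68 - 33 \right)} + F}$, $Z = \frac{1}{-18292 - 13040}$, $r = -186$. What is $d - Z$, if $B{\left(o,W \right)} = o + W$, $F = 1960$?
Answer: $\frac{11047}{18893196} \approx 0.00058471$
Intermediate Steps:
$Z = - \frac{1}{31332}$ ($Z = \frac{1}{-31332} = - \frac{1}{31332} \approx -3.1916 \cdot 10^{-5}$)
$B{\left(o,W \right)} = W + o$
$d = \frac{1}{1809}$ ($d = \frac{1}{\left(\left(68 - 33\right) - 186\right) + 1960} = \frac{1}{\left(35 - 186\right) + 1960} = \frac{1}{-151 + 1960} = \frac{1}{1809} \approx 0.00055279$)
$d - Z = \frac{1}{1809} - - \frac{1}{31332} = \frac{1}{1809} + \frac{1}{31332} = \frac{11047}{18893196}$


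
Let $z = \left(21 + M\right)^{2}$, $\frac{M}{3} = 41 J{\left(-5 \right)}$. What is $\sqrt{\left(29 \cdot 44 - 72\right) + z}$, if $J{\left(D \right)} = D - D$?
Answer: $\sqrt{1645} \approx 40.559$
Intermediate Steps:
$J{\left(D \right)} = 0$
$M = 0$ ($M = 3 \cdot 41 \cdot 0 = 3 \cdot 0 = 0$)
$z = 441$ ($z = \left(21 + 0\right)^{2} = 21^{2} = 441$)
$\sqrt{\left(29 \cdot 44 - 72\right) + z} = \sqrt{\left(29 \cdot 44 - 72\right) + 441} = \sqrt{\left(1276 - 72\right) + 441} = \sqrt{1204 + 441} = \sqrt{1645}$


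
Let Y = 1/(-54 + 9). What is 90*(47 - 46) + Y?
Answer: 4049/45 ≈ 89.978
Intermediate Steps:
Y = -1/45 (Y = 1/(-45) = -1/45 ≈ -0.022222)
90*(47 - 46) + Y = 90*(47 - 46) - 1/45 = 90*1 - 1/45 = 90 - 1/45 = 4049/45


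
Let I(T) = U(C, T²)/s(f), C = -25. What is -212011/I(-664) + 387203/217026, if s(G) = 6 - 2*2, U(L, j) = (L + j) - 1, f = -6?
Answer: 39341194019/47840126310 ≈ 0.82235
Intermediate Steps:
U(L, j) = -1 + L + j
s(G) = 2 (s(G) = 6 - 4 = 2)
I(T) = -13 + T²/2 (I(T) = (-1 - 25 + T²)/2 = (-26 + T²)*(½) = -13 + T²/2)
-212011/I(-664) + 387203/217026 = -212011/(-13 + (½)*(-664)²) + 387203/217026 = -212011/(-13 + (½)*440896) + 387203*(1/217026) = -212011/(-13 + 220448) + 387203/217026 = -212011/220435 + 387203/217026 = 39341194019/47840126310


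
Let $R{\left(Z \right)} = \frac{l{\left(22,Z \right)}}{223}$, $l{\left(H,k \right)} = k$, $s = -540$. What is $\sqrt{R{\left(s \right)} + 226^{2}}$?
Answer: $\frac{4 \sqrt{158739874}}{223} \approx 225.99$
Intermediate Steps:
$R{\left(Z \right)} = \frac{Z}{223}$
$\sqrt{R{\left(s \right)} + 226^{2}} = \sqrt{\frac{1}{223} \left(-540\right) + 226^{2}} = \sqrt{- \frac{540}{223} + 51076} = \sqrt{\frac{11389408}{223}} = \frac{4 \sqrt{158739874}}{223}$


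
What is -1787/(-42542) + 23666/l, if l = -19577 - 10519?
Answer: -238254355/320086008 ≈ -0.74434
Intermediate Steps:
l = -30096
-1787/(-42542) + 23666/l = -1787/(-42542) + 23666/(-30096) = -1787*(-1/42542) + 23666*(-1/30096) = 1787/42542 - 11833/15048 = -238254355/320086008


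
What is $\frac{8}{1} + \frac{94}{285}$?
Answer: $\frac{2374}{285} \approx 8.3298$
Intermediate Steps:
$\frac{8}{1} + \frac{94}{285} = 8 \cdot 1 + 94 \cdot \frac{1}{285} = 8 + \frac{94}{285} = \frac{2374}{285}$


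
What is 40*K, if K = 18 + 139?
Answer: 6280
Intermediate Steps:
K = 157
40*K = 40*157 = 6280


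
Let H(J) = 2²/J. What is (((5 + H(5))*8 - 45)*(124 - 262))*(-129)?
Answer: 124614/5 ≈ 24923.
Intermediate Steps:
H(J) = 4/J
(((5 + H(5))*8 - 45)*(124 - 262))*(-129) = (((5 + 4/5)*8 - 45)*(124 - 262))*(-129) = (((5 + 4*(⅕))*8 - 45)*(-138))*(-129) = (((5 + ⅘)*8 - 45)*(-138))*(-129) = (((29/5)*8 - 45)*(-138))*(-129) = ((232/5 - 45)*(-138))*(-129) = ((7/5)*(-138))*(-129) = -966/5*(-129) = 124614/5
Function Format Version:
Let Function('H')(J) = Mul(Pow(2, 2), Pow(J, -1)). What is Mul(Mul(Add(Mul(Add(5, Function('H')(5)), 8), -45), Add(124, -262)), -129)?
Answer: Rational(124614, 5) ≈ 24923.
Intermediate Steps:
Function('H')(J) = Mul(4, Pow(J, -1))
Mul(Mul(Add(Mul(Add(5, Function('H')(5)), 8), -45), Add(124, -262)), -129) = Mul(Mul(Add(Mul(Add(5, Mul(4, Pow(5, -1))), 8), -45), Add(124, -262)), -129) = Mul(Mul(Add(Mul(Add(5, Mul(4, Rational(1, 5))), 8), -45), -138), -129) = Mul(Mul(Add(Mul(Add(5, Rational(4, 5)), 8), -45), -138), -129) = Mul(Mul(Add(Mul(Rational(29, 5), 8), -45), -138), -129) = Mul(Mul(Add(Rational(232, 5), -45), -138), -129) = Mul(Mul(Rational(7, 5), -138), -129) = Mul(Rational(-966, 5), -129) = Rational(124614, 5)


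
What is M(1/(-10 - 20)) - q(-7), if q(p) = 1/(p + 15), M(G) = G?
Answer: -19/120 ≈ -0.15833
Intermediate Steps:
q(p) = 1/(15 + p)
M(1/(-10 - 20)) - q(-7) = 1/(-10 - 20) - 1/(15 - 7) = 1/(-30) - 1/8 = -1/30 - 1*⅛ = -1/30 - ⅛ = -19/120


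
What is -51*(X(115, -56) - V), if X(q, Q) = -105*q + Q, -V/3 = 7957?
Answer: -598740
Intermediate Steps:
V = -23871 (V = -3*7957 = -23871)
X(q, Q) = Q - 105*q
-51*(X(115, -56) - V) = -51*((-56 - 105*115) - 1*(-23871)) = -51*((-56 - 12075) + 23871) = -51*(-12131 + 23871) = -51*11740 = -598740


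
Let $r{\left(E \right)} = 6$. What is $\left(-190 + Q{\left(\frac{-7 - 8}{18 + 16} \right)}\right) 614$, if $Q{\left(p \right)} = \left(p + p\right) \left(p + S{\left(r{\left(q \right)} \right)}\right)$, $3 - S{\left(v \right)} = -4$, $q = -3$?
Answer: $- \frac{34741655}{289} \approx -1.2021 \cdot 10^{5}$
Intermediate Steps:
$S{\left(v \right)} = 7$ ($S{\left(v \right)} = 3 - -4 = 3 + 4 = 7$)
$Q{\left(p \right)} = 2 p \left(7 + p\right)$ ($Q{\left(p \right)} = \left(p + p\right) \left(p + 7\right) = 2 p \left(7 + p\right)$)
$\left(-190 + Q{\left(\frac{-7 - 8}{18 + 16} \right)}\right) 614 = \left(-190 + 2 \frac{-7 - 8}{18 + 16} \left(7 + \frac{-7 - 8}{18 + 16}\right)\right) 614 = \left(-190 + 2 \left(- \frac{15}{34}\right) \left(7 - \frac{15}{34}\right)\right) 614 = \left(-190 + 2 \left(- \frac{15}{34}\right) \frac{223}{34}\right) 614 = \left(-190 - \frac{3345}{578}\right) 614 = \left(- \frac{113165}{578}\right) 614 = - \frac{34741655}{289}$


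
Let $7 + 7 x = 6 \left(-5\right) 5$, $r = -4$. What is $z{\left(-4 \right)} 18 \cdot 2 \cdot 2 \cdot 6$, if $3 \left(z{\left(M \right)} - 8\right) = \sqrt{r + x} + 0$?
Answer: $3456 + \frac{144 i \sqrt{1295}}{7} \approx 3456.0 + 740.29 i$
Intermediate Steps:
$x = - \frac{157}{7}$ ($x = -1 + \frac{6 \left(-5\right) 5}{7} = -1 + \frac{\left(-30\right) 5}{7} = -1 + \frac{1}{7} \left(-150\right) = -1 - \frac{150}{7} = - \frac{157}{7} \approx -22.429$)
$z{\left(M \right)} = 8 + \frac{i \sqrt{1295}}{21}$ ($z{\left(M \right)} = 8 + \frac{\sqrt{-4 - \frac{157}{7}} + 0}{3} = 8 + \frac{\sqrt{- \frac{185}{7}} + 0}{3} = 8 + \frac{\frac{i \sqrt{1295}}{7} + 0}{3} = 8 + \frac{\frac{1}{7} i \sqrt{1295}}{3} = 8 + \frac{i \sqrt{1295}}{21}$)
$z{\left(-4 \right)} 18 \cdot 2 \cdot 2 \cdot 6 = \left(8 + \frac{i \sqrt{1295}}{21}\right) 18 \cdot 2 \cdot 2 \cdot 6 = \left(144 + \frac{6 i \sqrt{1295}}{7}\right) 2 \cdot 12 = \left(144 + \frac{6 i \sqrt{1295}}{7}\right) 24 = 3456 + \frac{144 i \sqrt{1295}}{7}$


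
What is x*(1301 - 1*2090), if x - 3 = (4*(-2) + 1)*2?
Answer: 8679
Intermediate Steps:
x = -11 (x = 3 + (4*(-2) + 1)*2 = 3 + (-8 + 1)*2 = 3 - 7*2 = 3 - 14 = -11)
x*(1301 - 1*2090) = -11*(1301 - 1*2090) = -11*(1301 - 2090) = -11*(-789) = 8679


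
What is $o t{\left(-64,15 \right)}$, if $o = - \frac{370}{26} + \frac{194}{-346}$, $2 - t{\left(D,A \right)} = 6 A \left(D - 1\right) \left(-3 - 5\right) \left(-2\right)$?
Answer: $- \frac{3113764132}{2249} \approx -1.3845 \cdot 10^{6}$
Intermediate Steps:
$t{\left(D,A \right)} = 2 + 12 A \left(8 - 8 D\right)$ ($t{\left(D,A \right)} = 2 - 6 A \left(D - 1\right) \left(-3 - 5\right) \left(-2\right) = 2 - 6 A \left(-1 + D\right) \left(-8\right) \left(-2\right) = 2 - 6 A \left(8 - 8 D\right) \left(-2\right) = 2 - - 12 A \left(8 - 8 D\right) = 2 + 12 A \left(8 - 8 D\right)$)
$o = - \frac{33266}{2249}$ ($o = \left(-370\right) \frac{1}{26} + 194 \left(- \frac{1}{346}\right) = - \frac{185}{13} - \frac{97}{173} = - \frac{33266}{2249} \approx -14.791$)
$o t{\left(-64,15 \right)} = - \frac{33266 \left(2 + 96 \cdot 15 - 1440 \left(-64\right)\right)}{2249} = - \frac{33266 \left(2 + 1440 + 92160\right)}{2249} = \left(- \frac{33266}{2249}\right) 93602 = - \frac{3113764132}{2249}$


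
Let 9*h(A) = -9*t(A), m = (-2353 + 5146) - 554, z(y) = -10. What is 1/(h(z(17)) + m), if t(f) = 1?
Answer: 1/2238 ≈ 0.00044683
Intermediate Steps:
m = 2239 (m = 2793 - 554 = 2239)
h(A) = -1 (h(A) = (-9*1)/9 = (⅑)*(-9) = -1)
1/(h(z(17)) + m) = 1/(-1 + 2239) = 1/2238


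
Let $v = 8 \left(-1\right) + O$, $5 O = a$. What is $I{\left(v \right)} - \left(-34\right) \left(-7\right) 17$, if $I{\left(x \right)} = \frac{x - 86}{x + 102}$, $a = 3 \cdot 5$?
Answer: $- \frac{392553}{97} \approx -4046.9$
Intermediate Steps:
$a = 15$
$O = 3$ ($O = \frac{1}{5} \cdot 15 = 3$)
$v = -5$ ($v = 8 \left(-1\right) + 3 = -8 + 3 = -5$)
$I{\left(x \right)} = \frac{-86 + x}{102 + x}$
$I{\left(v \right)} - \left(-34\right) \left(-7\right) 17 = \frac{-86 - 5}{102 - 5} - \left(-34\right) \left(-7\right) 17 = \frac{1}{97} \left(-91\right) - 238 \cdot 17 = \frac{1}{97} \left(-91\right) - 4046 = - \frac{91}{97} - 4046 = - \frac{392553}{97}$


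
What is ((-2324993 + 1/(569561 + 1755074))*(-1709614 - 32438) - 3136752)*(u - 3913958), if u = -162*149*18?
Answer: -40942172326512371616781296/2324635 ≈ -1.7612e+19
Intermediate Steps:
u = -434484 (u = -24138*18 = -434484)
((-2324993 + 1/(569561 + 1755074))*(-1709614 - 32438) - 3136752)*(u - 3913958) = ((-2324993 + 1/(569561 + 1755074))*(-1709614 - 32438) - 3136752)*(-434484 - 3913958) = ((-2324993 + 1/2324635)*(-1742052) - 3136752)*(-4348442) = (-5404760102554/2324635*(-1742052) - 3136752)*(-4348442) = (9415373146174400808/2324635 - 3136752)*(-4348442) = (9415365854370915288/2324635)*(-4348442) = -40942172326512371616781296/2324635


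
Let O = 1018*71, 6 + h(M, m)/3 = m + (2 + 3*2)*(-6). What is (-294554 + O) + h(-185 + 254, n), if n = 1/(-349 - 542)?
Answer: -66064087/297 ≈ -2.2244e+5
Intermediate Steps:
n = -1/891 (n = 1/(-891) = -1/891 ≈ -0.0011223)
h(M, m) = -162 + 3*m (h(M, m) = -18 + 3*(m + (2 + 3*2)*(-6)) = -18 + 3*(m + (2 + 6)*(-6)) = -18 + 3*(m + 8*(-6)) = -18 + 3*(m - 48) = -18 + 3*(-48 + m) = -18 + (-144 + 3*m) = -162 + 3*m)
O = 72278
(-294554 + O) + h(-185 + 254, n) = (-294554 + 72278) + (-162 + 3*(-1/891)) = -222276 + (-162 - 1/297) = -222276 - 48115/297 = -66064087/297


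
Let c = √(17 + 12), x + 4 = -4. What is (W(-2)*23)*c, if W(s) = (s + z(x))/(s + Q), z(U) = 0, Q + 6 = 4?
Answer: 23*√29/2 ≈ 61.929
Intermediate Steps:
x = -8 (x = -4 - 4 = -8)
Q = -2 (Q = -6 + 4 = -2)
c = √29 ≈ 5.3852
W(s) = s/(-2 + s) (W(s) = (s + 0)/(s - 2) = s/(-2 + s))
(W(-2)*23)*c = (-2/(-2 - 2)*23)*√29 = (-2/(-4)*23)*√29 = (-2*(-¼)*23)*√29 = ((½)*23)*√29 = 23*√29/2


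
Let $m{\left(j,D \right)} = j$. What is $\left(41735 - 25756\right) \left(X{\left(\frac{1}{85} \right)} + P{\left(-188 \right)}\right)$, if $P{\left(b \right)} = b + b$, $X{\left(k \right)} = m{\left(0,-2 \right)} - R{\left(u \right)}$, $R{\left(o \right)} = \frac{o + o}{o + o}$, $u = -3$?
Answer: $-6024083$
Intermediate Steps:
$R{\left(o \right)} = 1$ ($R{\left(o \right)} = \frac{2 o}{2 o} = 2 o \frac{1}{2 o} = 1$)
$X{\left(k \right)} = -1$ ($X{\left(k \right)} = 0 - 1 = -1$)
$P{\left(b \right)} = 2 b$
$\left(41735 - 25756\right) \left(X{\left(\frac{1}{85} \right)} + P{\left(-188 \right)}\right) = \left(41735 - 25756\right) \left(-1 + 2 \left(-188\right)\right) = 15979 \left(-1 - 376\right) = 15979 \left(-377\right) = -6024083$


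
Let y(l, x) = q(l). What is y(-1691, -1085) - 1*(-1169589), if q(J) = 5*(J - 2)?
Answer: 1161124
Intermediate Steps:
q(J) = -10 + 5*J (q(J) = 5*(-2 + J) = -10 + 5*J)
y(l, x) = -10 + 5*l
y(-1691, -1085) - 1*(-1169589) = (-10 + 5*(-1691)) - 1*(-1169589) = (-10 - 8455) + 1169589 = -8465 + 1169589 = 1161124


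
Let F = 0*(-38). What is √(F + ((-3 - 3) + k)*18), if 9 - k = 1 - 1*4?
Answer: 6*√3 ≈ 10.392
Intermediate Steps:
k = 12 (k = 9 - (1 - 1*4) = 9 - (1 - 4) = 9 - 1*(-3) = 9 + 3 = 12)
F = 0
√(F + ((-3 - 3) + k)*18) = √(0 + ((-3 - 3) + 12)*18) = √(0 + (-6 + 12)*18) = √(0 + 6*18) = √(0 + 108) = √108 = 6*√3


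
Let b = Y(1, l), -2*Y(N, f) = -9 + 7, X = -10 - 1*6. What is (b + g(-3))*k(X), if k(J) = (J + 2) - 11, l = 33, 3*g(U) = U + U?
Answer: 25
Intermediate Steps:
g(U) = 2*U/3 (g(U) = (U + U)/3 = (2*U)/3 = 2*U/3)
X = -16 (X = -10 - 6 = -16)
k(J) = -9 + J (k(J) = (2 + J) - 11 = -9 + J)
Y(N, f) = 1 (Y(N, f) = -(-9 + 7)/2 = -½*(-2) = 1)
b = 1
(b + g(-3))*k(X) = (1 + (⅔)*(-3))*(-9 - 16) = (1 - 2)*(-25) = -1*(-25) = 25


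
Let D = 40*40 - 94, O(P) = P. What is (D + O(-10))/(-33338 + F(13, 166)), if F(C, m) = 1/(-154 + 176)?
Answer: -32912/733435 ≈ -0.044874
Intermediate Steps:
F(C, m) = 1/22
D = 1506 (D = 1600 - 94 = 1506)
(D + O(-10))/(-33338 + F(13, 166)) = (1506 - 10)/(-33338 + 1/22) = 1496/(-733435/22) = 1496*(-22/733435) = -32912/733435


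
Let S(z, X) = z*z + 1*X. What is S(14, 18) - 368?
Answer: -154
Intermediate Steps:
S(z, X) = X + z**2 (S(z, X) = z**2 + X = X + z**2)
S(14, 18) - 368 = (18 + 14**2) - 368 = (18 + 196) - 368 = 214 - 368 = -154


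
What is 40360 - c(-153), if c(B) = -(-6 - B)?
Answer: 40507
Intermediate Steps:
c(B) = 6 + B
40360 - c(-153) = 40360 - (6 - 153) = 40360 - 1*(-147) = 40360 + 147 = 40507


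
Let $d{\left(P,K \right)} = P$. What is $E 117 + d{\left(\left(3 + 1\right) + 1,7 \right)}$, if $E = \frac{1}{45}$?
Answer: $\frac{38}{5} \approx 7.6$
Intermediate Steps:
$E = \frac{1}{45} \approx 0.022222$
$E 117 + d{\left(\left(3 + 1\right) + 1,7 \right)} = \frac{1}{45} \cdot 117 + \left(\left(3 + 1\right) + 1\right) = \frac{13}{5} + \left(4 + 1\right) = \frac{13}{5} + 5 = \frac{38}{5}$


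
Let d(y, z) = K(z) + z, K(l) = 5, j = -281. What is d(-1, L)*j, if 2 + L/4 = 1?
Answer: -281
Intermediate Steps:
L = -4 (L = -8 + 4*1 = -8 + 4 = -4)
d(y, z) = 5 + z
d(-1, L)*j = (5 - 4)*(-281) = 1*(-281) = -281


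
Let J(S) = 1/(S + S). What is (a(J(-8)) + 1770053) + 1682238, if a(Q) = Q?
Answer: 55236655/16 ≈ 3.4523e+6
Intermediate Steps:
J(S) = 1/(2*S)
(a(J(-8)) + 1770053) + 1682238 = ((1/2)/(-8) + 1770053) + 1682238 = ((1/2)*(-1/8) + 1770053) + 1682238 = (-1/16 + 1770053) + 1682238 = 28320847/16 + 1682238 = 55236655/16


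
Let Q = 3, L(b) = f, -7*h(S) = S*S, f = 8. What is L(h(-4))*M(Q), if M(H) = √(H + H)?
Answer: 8*√6 ≈ 19.596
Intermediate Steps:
h(S) = -S²/7 (h(S) = -S*S/7 = -S²/7)
L(b) = 8
M(H) = √2*√H (M(H) = √(2*H) = √2*√H)
L(h(-4))*M(Q) = 8*(√2*√3) = 8*√6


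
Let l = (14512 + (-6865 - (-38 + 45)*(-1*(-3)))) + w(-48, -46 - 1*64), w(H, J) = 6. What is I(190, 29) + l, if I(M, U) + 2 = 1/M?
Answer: 1449701/190 ≈ 7630.0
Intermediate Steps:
I(M, U) = -2 + 1/M
l = 7632 (l = (14512 + (-6865 - (-38 + 45)*(-1*(-3)))) + 6 = (14512 + (-6865 - 7*3)) + 6 = (14512 + (-6865 - 1*21)) + 6 = (14512 + (-6865 - 21)) + 6 = (14512 - 6886) + 6 = 7626 + 6 = 7632)
I(190, 29) + l = (-2 + 1/190) + 7632 = -379/190 + 7632 = 1449701/190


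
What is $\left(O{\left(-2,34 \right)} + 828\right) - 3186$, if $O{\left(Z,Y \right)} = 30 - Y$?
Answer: $-2362$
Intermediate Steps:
$\left(O{\left(-2,34 \right)} + 828\right) - 3186 = \left(\left(30 - 34\right) + 828\right) - 3186 = \left(-4 + 828\right) - 3186 = 824 - 3186 = -2362$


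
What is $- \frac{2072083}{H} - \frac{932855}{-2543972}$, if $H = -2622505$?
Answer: $\frac{7717738035451}{6671579289860} \approx 1.1568$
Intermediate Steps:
$- \frac{2072083}{H} - \frac{932855}{-2543972} = - \frac{2072083}{-2622505} - \frac{932855}{-2543972} = \left(-2072083\right) \left(- \frac{1}{2622505}\right) - - \frac{932855}{2543972} = \frac{2072083}{2622505} + \frac{932855}{2543972} = \frac{7717738035451}{6671579289860}$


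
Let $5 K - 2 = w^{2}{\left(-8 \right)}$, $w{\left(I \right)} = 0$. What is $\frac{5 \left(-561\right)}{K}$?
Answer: $- \frac{14025}{2} \approx -7012.5$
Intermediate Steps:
$K = \frac{2}{5}$ ($K = \frac{2}{5} + \frac{0^{2}}{5} = \frac{2}{5} + \frac{1}{5} \cdot 0 = \frac{2}{5} + 0 = \frac{2}{5} \approx 0.4$)
$\frac{5 \left(-561\right)}{K} = \frac{5 \left(-561\right)}{\frac{2}{5}} = \left(-2805\right) \frac{5}{2} = - \frac{14025}{2}$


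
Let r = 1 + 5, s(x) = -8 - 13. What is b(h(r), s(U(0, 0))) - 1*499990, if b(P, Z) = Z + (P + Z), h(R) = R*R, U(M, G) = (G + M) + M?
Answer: -499996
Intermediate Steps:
U(M, G) = G + 2*M
s(x) = -21
r = 6
h(R) = R²
b(P, Z) = P + 2*Z
b(h(r), s(U(0, 0))) - 1*499990 = (6² + 2*(-21)) - 1*499990 = (36 - 42) - 499990 = -6 - 499990 = -499996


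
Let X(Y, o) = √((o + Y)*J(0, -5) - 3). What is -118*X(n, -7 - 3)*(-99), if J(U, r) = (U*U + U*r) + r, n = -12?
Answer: 11682*√107 ≈ 1.2084e+5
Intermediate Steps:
J(U, r) = r + U² + U*r (J(U, r) = (U² + U*r) + r = r + U² + U*r)
X(Y, o) = √(-3 - 5*Y - 5*o) (X(Y, o) = √((o + Y)*(-5 + 0² + 0*(-5)) - 3) = √((Y + o)*(-5 + 0 + 0) - 3) = √((Y + o)*(-5) - 3) = √((-5*Y - 5*o) - 3) = √(-3 - 5*Y - 5*o))
-118*X(n, -7 - 3)*(-99) = -118*√(-3 - 5*(-12) - 5*(-7 - 3))*(-99) = -118*√(-3 + 60 - 5*(-10))*(-99) = -118*√(-3 + 60 + 50)*(-99) = -118*√107*(-99) = 11682*√107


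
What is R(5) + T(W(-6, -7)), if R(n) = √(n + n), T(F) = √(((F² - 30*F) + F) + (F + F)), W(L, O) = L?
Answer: √10 + 3*√22 ≈ 17.234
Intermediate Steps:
T(F) = √(F² - 27*F) (T(F) = √((F² - 29*F) + 2*F) = √(F² - 27*F))
R(n) = √2*√n (R(n) = √(2*n) = √2*√n)
R(5) + T(W(-6, -7)) = √2*√5 + √(-6*(-27 - 6)) = √10 + √(-6*(-33)) = √10 + √198 = √10 + 3*√22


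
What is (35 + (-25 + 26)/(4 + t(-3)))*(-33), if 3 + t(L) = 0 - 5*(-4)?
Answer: -8096/7 ≈ -1156.6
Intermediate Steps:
t(L) = 17 (t(L) = -3 + (0 - 5*(-4)) = -3 + (0 + 20) = -3 + 20 = 17)
(35 + (-25 + 26)/(4 + t(-3)))*(-33) = (35 + (-25 + 26)/(4 + 17))*(-33) = (35 + 1/21)*(-33) = (736/21)*(-33) = -8096/7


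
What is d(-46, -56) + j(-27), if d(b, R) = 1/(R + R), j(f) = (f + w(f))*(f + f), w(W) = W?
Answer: 326591/112 ≈ 2916.0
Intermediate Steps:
j(f) = 4*f² (j(f) = (f + f)*(f + f) = (2*f)*(2*f) = 4*f²)
d(b, R) = 1/(2*R)
d(-46, -56) + j(-27) = (½)/(-56) + 4*(-27)² = (½)*(-1/56) + 4*729 = -1/112 + 2916 = 326591/112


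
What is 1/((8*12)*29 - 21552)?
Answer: -1/18768 ≈ -5.3282e-5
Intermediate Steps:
1/((8*12)*29 - 21552) = 1/(96*29 - 21552) = 1/(2784 - 21552) = 1/(-18768) = -1/18768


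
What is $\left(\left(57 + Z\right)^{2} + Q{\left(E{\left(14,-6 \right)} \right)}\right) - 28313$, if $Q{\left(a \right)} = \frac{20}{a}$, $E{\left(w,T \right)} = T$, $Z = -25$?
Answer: $- \frac{81877}{3} \approx -27292.0$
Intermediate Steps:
$\left(\left(57 + Z\right)^{2} + Q{\left(E{\left(14,-6 \right)} \right)}\right) - 28313 = \left(\left(57 - 25\right)^{2} + \frac{20}{-6}\right) - 28313 = \left(32^{2} + 20 \left(- \frac{1}{6}\right)\right) - 28313 = \left(1024 - \frac{10}{3}\right) - 28313 = \frac{3062}{3} - 28313 = - \frac{81877}{3}$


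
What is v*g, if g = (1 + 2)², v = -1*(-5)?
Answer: 45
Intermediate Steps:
v = 5
g = 9 (g = 3² = 9)
v*g = 5*9 = 45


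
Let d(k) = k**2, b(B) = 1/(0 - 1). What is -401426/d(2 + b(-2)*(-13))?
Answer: -401426/225 ≈ -1784.1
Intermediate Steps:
b(B) = -1 (b(B) = 1/(-1) = -1)
-401426/d(2 + b(-2)*(-13)) = -401426/(2 - 1*(-13))**2 = -401426/(2 + 13)**2 = -401426/(15**2) = -401426/225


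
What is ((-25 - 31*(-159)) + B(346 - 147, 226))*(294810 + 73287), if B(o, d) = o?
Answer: 1878398991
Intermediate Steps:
((-25 - 31*(-159)) + B(346 - 147, 226))*(294810 + 73287) = ((-25 - 31*(-159)) + (346 - 147))*(294810 + 73287) = ((-25 + 4929) + 199)*368097 = (4904 + 199)*368097 = 5103*368097 = 1878398991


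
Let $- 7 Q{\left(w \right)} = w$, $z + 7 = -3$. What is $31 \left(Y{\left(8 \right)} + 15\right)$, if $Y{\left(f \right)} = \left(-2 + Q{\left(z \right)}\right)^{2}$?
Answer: $\frac{23281}{49} \approx 475.12$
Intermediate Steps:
$z = -10$ ($z = -7 - 3 = -10$)
$Q{\left(w \right)} = - \frac{w}{7}$
$Y{\left(f \right)} = \frac{16}{49}$ ($Y{\left(f \right)} = \left(-2 - - \frac{10}{7}\right)^{2} = \left(-2 + \frac{10}{7}\right)^{2} = \left(- \frac{4}{7}\right)^{2} = \frac{16}{49}$)
$31 \left(Y{\left(8 \right)} + 15\right) = 31 \left(\frac{16}{49} + 15\right) = 31 \cdot \frac{751}{49} = \frac{23281}{49}$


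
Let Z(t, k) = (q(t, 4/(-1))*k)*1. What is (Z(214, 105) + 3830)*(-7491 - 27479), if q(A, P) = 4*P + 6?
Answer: -97216600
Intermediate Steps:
q(A, P) = 6 + 4*P
Z(t, k) = -10*k (Z(t, k) = ((6 + 4*(4/(-1)))*k)*1 = ((6 + 4*(4*(-1)))*k)*1 = ((6 + 4*(-4))*k)*1 = ((6 - 16)*k)*1 = -10*k*1 = -10*k)
(Z(214, 105) + 3830)*(-7491 - 27479) = (-10*105 + 3830)*(-7491 - 27479) = (-1050 + 3830)*(-34970) = 2780*(-34970) = -97216600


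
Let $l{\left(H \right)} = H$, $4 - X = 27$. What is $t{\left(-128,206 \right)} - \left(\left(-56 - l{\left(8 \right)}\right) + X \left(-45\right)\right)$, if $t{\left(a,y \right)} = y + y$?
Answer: $-559$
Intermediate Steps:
$X = -23$ ($X = 4 - 27 = -23$)
$t{\left(a,y \right)} = 2 y$
$t{\left(-128,206 \right)} - \left(\left(-56 - l{\left(8 \right)}\right) + X \left(-45\right)\right) = 2 \cdot 206 - \left(\left(-56 - 8\right) - -1035\right) = 412 - \left(\left(-56 - 8\right) + 1035\right) = 412 - \left(-64 + 1035\right) = 412 - 971 = -559$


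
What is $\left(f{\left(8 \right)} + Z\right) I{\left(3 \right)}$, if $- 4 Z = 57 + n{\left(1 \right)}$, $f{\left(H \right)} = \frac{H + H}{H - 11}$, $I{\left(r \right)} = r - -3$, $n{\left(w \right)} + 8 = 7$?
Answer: $-116$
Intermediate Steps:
$n{\left(w \right)} = -1$ ($n{\left(w \right)} = -8 + 7 = -1$)
$I{\left(r \right)} = 3 + r$ ($I{\left(r \right)} = r + 3 = 3 + r$)
$f{\left(H \right)} = \frac{2 H}{-11 + H}$
$Z = -14$ ($Z = - \frac{57 - 1}{4} = \left(- \frac{1}{4}\right) 56 = -14$)
$\left(f{\left(8 \right)} + Z\right) I{\left(3 \right)} = \left(2 \cdot 8 \frac{1}{-11 + 8} - 14\right) \left(3 + 3\right) = \left(2 \cdot 8 \frac{1}{-3} - 14\right) 6 = \left(2 \cdot 8 \left(- \frac{1}{3}\right) - 14\right) 6 = \left(- \frac{16}{3} - 14\right) 6 = \left(- \frac{58}{3}\right) 6 = -116$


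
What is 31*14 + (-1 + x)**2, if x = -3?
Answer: 450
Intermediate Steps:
31*14 + (-1 + x)**2 = 31*14 + (-1 - 3)**2 = 434 + (-4)**2 = 434 + 16 = 450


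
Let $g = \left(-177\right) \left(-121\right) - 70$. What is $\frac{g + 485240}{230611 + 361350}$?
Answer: $\frac{506587}{591961} \approx 0.85578$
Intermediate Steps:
$g = 21347$ ($g = 21417 - 70 = 21347$)
$\frac{g + 485240}{230611 + 361350} = \frac{21347 + 485240}{230611 + 361350} = \frac{506587}{591961}$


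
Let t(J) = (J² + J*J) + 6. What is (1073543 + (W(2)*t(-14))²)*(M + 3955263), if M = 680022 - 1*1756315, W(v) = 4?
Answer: 10387343912790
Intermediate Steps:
t(J) = 6 + 2*J² (t(J) = (J² + J²) + 6 = 2*J² + 6 = 6 + 2*J²)
M = -1076293 (M = 680022 - 1756315 = -1076293)
(1073543 + (W(2)*t(-14))²)*(M + 3955263) = (1073543 + (4*(6 + 2*(-14)²))²)*(-1076293 + 3955263) = (1073543 + (4*(6 + 2*196))²)*2878970 = (1073543 + (4*(6 + 392))²)*2878970 = (1073543 + (4*398)²)*2878970 = (1073543 + 1592²)*2878970 = (1073543 + 2534464)*2878970 = 3608007*2878970 = 10387343912790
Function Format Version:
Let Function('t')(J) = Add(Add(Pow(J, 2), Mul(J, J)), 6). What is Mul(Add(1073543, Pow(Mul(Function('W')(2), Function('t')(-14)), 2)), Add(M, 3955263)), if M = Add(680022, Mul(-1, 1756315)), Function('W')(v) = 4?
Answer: 10387343912790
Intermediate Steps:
Function('t')(J) = Add(6, Mul(2, Pow(J, 2))) (Function('t')(J) = Add(Add(Pow(J, 2), Pow(J, 2)), 6) = Add(Mul(2, Pow(J, 2)), 6) = Add(6, Mul(2, Pow(J, 2))))
M = -1076293 (M = Add(680022, -1756315) = -1076293)
Mul(Add(1073543, Pow(Mul(Function('W')(2), Function('t')(-14)), 2)), Add(M, 3955263)) = Mul(Add(1073543, Pow(Mul(4, Add(6, Mul(2, Pow(-14, 2)))), 2)), Add(-1076293, 3955263)) = Mul(Add(1073543, Pow(Mul(4, Add(6, Mul(2, 196))), 2)), 2878970) = Mul(Add(1073543, Pow(Mul(4, Add(6, 392)), 2)), 2878970) = Mul(Add(1073543, Pow(Mul(4, 398), 2)), 2878970) = Mul(Add(1073543, Pow(1592, 2)), 2878970) = Mul(Add(1073543, 2534464), 2878970) = Mul(3608007, 2878970) = 10387343912790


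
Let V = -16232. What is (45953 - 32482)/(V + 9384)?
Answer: -13471/6848 ≈ -1.9671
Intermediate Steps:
(45953 - 32482)/(V + 9384) = (45953 - 32482)/(-16232 + 9384) = 13471/(-6848) = 13471*(-1/6848) = -13471/6848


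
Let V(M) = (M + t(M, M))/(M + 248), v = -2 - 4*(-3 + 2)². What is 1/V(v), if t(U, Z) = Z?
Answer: -121/6 ≈ -20.167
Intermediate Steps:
v = -6 (v = -2 - 4*(-1)² = -2 - 4*1 = -2 - 4 = -6)
V(M) = 2*M/(248 + M) (V(M) = (M + M)/(M + 248) = (2*M)/(248 + M) = 2*M/(248 + M))
1/V(v) = 1/(2*(-6)/(248 - 6)) = 1/(2*(-6)/242) = 1/(2*(-6)*(1/242)) = 1/(-6/121) = -121/6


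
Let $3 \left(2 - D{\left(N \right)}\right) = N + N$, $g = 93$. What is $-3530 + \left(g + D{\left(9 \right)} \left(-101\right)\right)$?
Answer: $-3033$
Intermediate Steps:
$D{\left(N \right)} = 2 - \frac{2 N}{3}$ ($D{\left(N \right)} = 2 - \frac{N + N}{3} = 2 - \frac{2 N}{3}$)
$-3530 + \left(g + D{\left(9 \right)} \left(-101\right)\right) = -3530 + \left(93 + \left(2 - 6\right) \left(-101\right)\right) = -3530 + \left(93 - -404\right) = -3530 + \left(93 + 404\right) = -3530 + 497 = -3033$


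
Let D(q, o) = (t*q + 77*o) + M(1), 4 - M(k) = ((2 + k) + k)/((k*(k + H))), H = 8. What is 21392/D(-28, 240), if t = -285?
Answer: 48132/59543 ≈ 0.80836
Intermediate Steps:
M(k) = 4 - (2 + 2*k)/(k*(8 + k)) (M(k) = 4 - ((2 + k) + k)/(k*(k + 8)) = 4 - (2 + 2*k)/(k*(8 + k)))
D(q, o) = 32/9 - 285*q + 77*o (D(q, o) = (-285*q + 77*o) + 2*(-1 + 2*1**2 + 15*1)/(1*(8 + 1)) = (-285*q + 77*o) + 2*1*(-1 + 2*1 + 15)/9 = (-285*q + 77*o) + 2*1*(1/9)*(-1 + 2 + 15) = (-285*q + 77*o) + 2*1*(1/9)*16 = (-285*q + 77*o) + 32/9 = 32/9 - 285*q + 77*o)
21392/D(-28, 240) = 21392/(32/9 - 285*(-28) + 77*240) = 21392/(32/9 + 7980 + 18480) = 21392/(238172/9) = 21392*(9/238172) = 48132/59543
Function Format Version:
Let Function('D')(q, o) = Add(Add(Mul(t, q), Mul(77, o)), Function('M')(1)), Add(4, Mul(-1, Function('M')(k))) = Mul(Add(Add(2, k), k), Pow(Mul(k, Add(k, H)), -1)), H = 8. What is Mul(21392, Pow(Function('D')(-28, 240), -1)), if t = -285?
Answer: Rational(48132, 59543) ≈ 0.80836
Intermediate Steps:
Function('M')(k) = Add(4, Mul(-1, Pow(k, -1), Pow(Add(8, k), -1), Add(2, Mul(2, k)))) (Function('M')(k) = Add(4, Mul(-1, Mul(Add(Add(2, k), k), Pow(Mul(k, Add(k, 8)), -1)))) = Add(4, Mul(-1, Mul(Add(2, Mul(2, k)), Pow(Mul(k, Add(8, k)), -1)))) = Add(4, Mul(-1, Mul(Add(2, Mul(2, k)), Mul(Pow(k, -1), Pow(Add(8, k), -1))))) = Add(4, Mul(-1, Mul(Pow(k, -1), Pow(Add(8, k), -1), Add(2, Mul(2, k))))) = Add(4, Mul(-1, Pow(k, -1), Pow(Add(8, k), -1), Add(2, Mul(2, k)))))
Function('D')(q, o) = Add(Rational(32, 9), Mul(-285, q), Mul(77, o)) (Function('D')(q, o) = Add(Add(Mul(-285, q), Mul(77, o)), Mul(2, Pow(1, -1), Pow(Add(8, 1), -1), Add(-1, Mul(2, Pow(1, 2)), Mul(15, 1)))) = Add(Add(Mul(-285, q), Mul(77, o)), Mul(2, 1, Pow(9, -1), Add(-1, Mul(2, 1), 15))) = Add(Add(Mul(-285, q), Mul(77, o)), Mul(2, 1, Rational(1, 9), Add(-1, 2, 15))) = Add(Add(Mul(-285, q), Mul(77, o)), Mul(2, 1, Rational(1, 9), 16)) = Add(Add(Mul(-285, q), Mul(77, o)), Rational(32, 9)) = Add(Rational(32, 9), Mul(-285, q), Mul(77, o)))
Mul(21392, Pow(Function('D')(-28, 240), -1)) = Mul(21392, Pow(Add(Rational(32, 9), Mul(-285, -28), Mul(77, 240)), -1)) = Mul(21392, Pow(Add(Rational(32, 9), 7980, 18480), -1)) = Mul(21392, Pow(Rational(238172, 9), -1)) = Mul(21392, Rational(9, 238172)) = Rational(48132, 59543)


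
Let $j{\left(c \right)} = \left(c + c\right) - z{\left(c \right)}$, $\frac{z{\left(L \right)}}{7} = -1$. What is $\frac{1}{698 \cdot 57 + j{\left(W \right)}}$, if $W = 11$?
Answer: $\frac{1}{39815} \approx 2.5116 \cdot 10^{-5}$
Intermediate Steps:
$z{\left(L \right)} = -7$ ($z{\left(L \right)} = 7 \left(-1\right) = -7$)
$j{\left(c \right)} = 7 + 2 c$ ($j{\left(c \right)} = \left(c + c\right) - -7 = 2 c + 7 = 7 + 2 c$)
$\frac{1}{698 \cdot 57 + j{\left(W \right)}} = \frac{1}{698 \cdot 57 + \left(7 + 2 \cdot 11\right)} = \frac{1}{39786 + \left(7 + 22\right)} = \frac{1}{39786 + 29} = \frac{1}{39815}$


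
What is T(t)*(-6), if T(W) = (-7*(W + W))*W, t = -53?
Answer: 235956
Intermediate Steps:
T(W) = -14*W² (T(W) = (-14*W)*W = -14*W²)
T(t)*(-6) = -14*(-53)²*(-6) = -14*2809*(-6) = -39326*(-6) = 235956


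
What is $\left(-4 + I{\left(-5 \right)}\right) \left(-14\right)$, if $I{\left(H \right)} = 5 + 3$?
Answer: $-56$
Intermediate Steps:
$I{\left(H \right)} = 8$
$\left(-4 + I{\left(-5 \right)}\right) \left(-14\right) = \left(-4 + 8\right) \left(-14\right) = 4 \left(-14\right) = -56$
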